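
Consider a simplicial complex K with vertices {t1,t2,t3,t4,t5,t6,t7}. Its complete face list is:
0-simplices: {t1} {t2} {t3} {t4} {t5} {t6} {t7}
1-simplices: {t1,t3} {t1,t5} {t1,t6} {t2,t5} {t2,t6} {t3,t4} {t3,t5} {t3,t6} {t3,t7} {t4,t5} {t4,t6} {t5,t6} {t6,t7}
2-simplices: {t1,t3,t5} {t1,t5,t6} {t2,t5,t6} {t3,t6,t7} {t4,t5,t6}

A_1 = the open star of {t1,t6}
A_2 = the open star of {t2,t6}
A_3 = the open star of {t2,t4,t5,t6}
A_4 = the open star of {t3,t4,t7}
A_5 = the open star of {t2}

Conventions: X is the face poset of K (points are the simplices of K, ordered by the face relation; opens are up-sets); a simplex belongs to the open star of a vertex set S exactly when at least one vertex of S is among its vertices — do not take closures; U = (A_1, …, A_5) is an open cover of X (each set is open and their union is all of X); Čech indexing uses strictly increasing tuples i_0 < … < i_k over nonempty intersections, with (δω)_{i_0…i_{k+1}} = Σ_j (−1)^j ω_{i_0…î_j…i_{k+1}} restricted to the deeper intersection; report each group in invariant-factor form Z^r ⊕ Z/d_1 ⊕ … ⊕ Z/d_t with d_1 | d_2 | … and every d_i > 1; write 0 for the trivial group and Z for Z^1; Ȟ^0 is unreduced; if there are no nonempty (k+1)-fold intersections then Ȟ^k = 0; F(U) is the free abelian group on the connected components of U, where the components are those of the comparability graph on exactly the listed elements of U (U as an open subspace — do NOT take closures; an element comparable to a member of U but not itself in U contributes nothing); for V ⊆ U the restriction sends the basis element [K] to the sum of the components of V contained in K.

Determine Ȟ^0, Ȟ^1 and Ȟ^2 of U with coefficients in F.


Ȟ^0(U;F) ≅ Z; Ȟ^1(U;F) ≅ Z^2; Ȟ^2(U;F) ≅ 0

nonempty overlaps:
  A1={{t1},{t6},{t1,t3},{t1,t5},{t1,t6},{t2,t6},{t3,t6},{t4,t6},{t5,t6},{t6,t7},{t1,t3,t5},{t1,t5,t6},{t2,t5,t6},{t3,t6,t7},{t4,t5,t6}} A2={{t2},{t6},{t1,t6},{t2,t5},{t2,t6},{t3,t6},{t4,t6},{t5,t6},{t6,t7},{t1,t5,t6},{t2,t5,t6},{t3,t6,t7},{t4,t5,t6}} A3={{t2},{t4},{t5},{t6},{t1,t5},{t1,t6},{t2,t5},{t2,t6},{t3,t4},{t3,t5},{t3,t6},{t4,t5},{t4,t6},{t5,t6},{t6,t7},{t1,t3,t5},{t1,t5,t6},{t2,t5,t6},{t3,t6,t7},{t4,t5,t6}} A4={{t3},{t4},{t7},{t1,t3},{t3,t4},{t3,t5},{t3,t6},{t3,t7},{t4,t5},{t4,t6},{t6,t7},{t1,t3,t5},{t3,t6,t7},{t4,t5,t6}} A5={{t2},{t2,t5},{t2,t6},{t2,t5,t6}}
  A12={{t6},{t1,t6},{t2,t6},{t3,t6},{t4,t6},{t5,t6},{t6,t7},{t1,t5,t6},{t2,t5,t6},{t3,t6,t7},{t4,t5,t6}} A13={{t6},{t1,t5},{t1,t6},{t2,t6},{t3,t6},{t4,t6},{t5,t6},{t6,t7},{t1,t3,t5},{t1,t5,t6},{t2,t5,t6},{t3,t6,t7},{t4,t5,t6}} A14={{t1,t3},{t3,t6},{t4,t6},{t6,t7},{t1,t3,t5},{t3,t6,t7},{t4,t5,t6}} A15={{t2,t6},{t2,t5,t6}} A23={{t2},{t6},{t1,t6},{t2,t5},{t2,t6},{t3,t6},{t4,t6},{t5,t6},{t6,t7},{t1,t5,t6},{t2,t5,t6},{t3,t6,t7},{t4,t5,t6}} A24={{t3,t6},{t4,t6},{t6,t7},{t3,t6,t7},{t4,t5,t6}} A25={{t2},{t2,t5},{t2,t6},{t2,t5,t6}} A34={{t4},{t3,t4},{t3,t5},{t3,t6},{t4,t5},{t4,t6},{t6,t7},{t1,t3,t5},{t3,t6,t7},{t4,t5,t6}} A35={{t2},{t2,t5},{t2,t6},{t2,t5,t6}}
  A123={{t6},{t1,t6},{t2,t6},{t3,t6},{t4,t6},{t5,t6},{t6,t7},{t1,t5,t6},{t2,t5,t6},{t3,t6,t7},{t4,t5,t6}} A124={{t3,t6},{t4,t6},{t6,t7},{t3,t6,t7},{t4,t5,t6}} A125={{t2,t6},{t2,t5,t6}} A134={{t3,t6},{t4,t6},{t6,t7},{t1,t3,t5},{t3,t6,t7},{t4,t5,t6}} A135={{t2,t6},{t2,t5,t6}} A234={{t3,t6},{t4,t6},{t6,t7},{t3,t6,t7},{t4,t5,t6}} A235={{t2},{t2,t5},{t2,t6},{t2,t5,t6}}
  A1234={{t3,t6},{t4,t6},{t6,t7},{t3,t6,t7},{t4,t5,t6}} A1235={{t2,t6},{t2,t5,t6}}
components per intersection:
  A1: {{t1},{t6},{t1,t3},{t1,t5},{t1,t6},{t2,t6},{t3,t6},{t4,t6},{t5,t6},{t6,t7},{t1,t3,t5},{t1,t5,t6},{t2,t5,t6},{t3,t6,t7},{t4,t5,t6}}
  A2: {{t2},{t6},{t1,t6},{t2,t5},{t2,t6},{t3,t6},{t4,t6},{t5,t6},{t6,t7},{t1,t5,t6},{t2,t5,t6},{t3,t6,t7},{t4,t5,t6}}
  A3: {{t2},{t4},{t5},{t6},{t1,t5},{t1,t6},{t2,t5},{t2,t6},{t3,t4},{t3,t5},{t3,t6},{t4,t5},{t4,t6},{t5,t6},{t6,t7},{t1,t3,t5},{t1,t5,t6},{t2,t5,t6},{t3,t6,t7},{t4,t5,t6}}
  A4: {{t3},{t4},{t7},{t1,t3},{t3,t4},{t3,t5},{t3,t6},{t3,t7},{t4,t5},{t4,t6},{t6,t7},{t1,t3,t5},{t3,t6,t7},{t4,t5,t6}}
  A5: {{t2},{t2,t5},{t2,t6},{t2,t5,t6}}
  A12: {{t6},{t1,t6},{t2,t6},{t3,t6},{t4,t6},{t5,t6},{t6,t7},{t1,t5,t6},{t2,t5,t6},{t3,t6,t7},{t4,t5,t6}}
  A13: {{t6},{t1,t5},{t1,t6},{t2,t6},{t3,t6},{t4,t6},{t5,t6},{t6,t7},{t1,t3,t5},{t1,t5,t6},{t2,t5,t6},{t3,t6,t7},{t4,t5,t6}}
  A14: {{t1,t3},{t1,t3,t5}} {{t3,t6},{t6,t7},{t3,t6,t7}} {{t4,t6},{t4,t5,t6}}
  A15: {{t2,t6},{t2,t5,t6}}
  A23: {{t2},{t6},{t1,t6},{t2,t5},{t2,t6},{t3,t6},{t4,t6},{t5,t6},{t6,t7},{t1,t5,t6},{t2,t5,t6},{t3,t6,t7},{t4,t5,t6}}
  A24: {{t3,t6},{t6,t7},{t3,t6,t7}} {{t4,t6},{t4,t5,t6}}
  A25: {{t2},{t2,t5},{t2,t6},{t2,t5,t6}}
  A34: {{t4},{t3,t4},{t4,t5},{t4,t6},{t4,t5,t6}} {{t3,t5},{t1,t3,t5}} {{t3,t6},{t6,t7},{t3,t6,t7}}
  A35: {{t2},{t2,t5},{t2,t6},{t2,t5,t6}}
  A123: {{t6},{t1,t6},{t2,t6},{t3,t6},{t4,t6},{t5,t6},{t6,t7},{t1,t5,t6},{t2,t5,t6},{t3,t6,t7},{t4,t5,t6}}
  A124: {{t3,t6},{t6,t7},{t3,t6,t7}} {{t4,t6},{t4,t5,t6}}
  A125: {{t2,t6},{t2,t5,t6}}
  A134: {{t3,t6},{t6,t7},{t3,t6,t7}} {{t4,t6},{t4,t5,t6}} {{t1,t3,t5}}
  A135: {{t2,t6},{t2,t5,t6}}
  A234: {{t3,t6},{t6,t7},{t3,t6,t7}} {{t4,t6},{t4,t5,t6}}
  A235: {{t2},{t2,t5},{t2,t6},{t2,t5,t6}}
  A1234: {{t3,t6},{t6,t7},{t3,t6,t7}} {{t4,t6},{t4,t5,t6}}
  A1235: {{t2,t6},{t2,t5,t6}}
C dims 5,14,11,3; δ0: rk 4, SNF 1^4; δ1: rk 8, SNF 1^8; δ2: rk 3, SNF 1^3
degree 0: 5−4−0 = 1 → Ȟ^0 ≅ Z
degree 1: 14−8−4 = 2 → Ȟ^1 ≅ Z^2
degree 2: 11−3−8 = 0 → Ȟ^2 ≅ 0


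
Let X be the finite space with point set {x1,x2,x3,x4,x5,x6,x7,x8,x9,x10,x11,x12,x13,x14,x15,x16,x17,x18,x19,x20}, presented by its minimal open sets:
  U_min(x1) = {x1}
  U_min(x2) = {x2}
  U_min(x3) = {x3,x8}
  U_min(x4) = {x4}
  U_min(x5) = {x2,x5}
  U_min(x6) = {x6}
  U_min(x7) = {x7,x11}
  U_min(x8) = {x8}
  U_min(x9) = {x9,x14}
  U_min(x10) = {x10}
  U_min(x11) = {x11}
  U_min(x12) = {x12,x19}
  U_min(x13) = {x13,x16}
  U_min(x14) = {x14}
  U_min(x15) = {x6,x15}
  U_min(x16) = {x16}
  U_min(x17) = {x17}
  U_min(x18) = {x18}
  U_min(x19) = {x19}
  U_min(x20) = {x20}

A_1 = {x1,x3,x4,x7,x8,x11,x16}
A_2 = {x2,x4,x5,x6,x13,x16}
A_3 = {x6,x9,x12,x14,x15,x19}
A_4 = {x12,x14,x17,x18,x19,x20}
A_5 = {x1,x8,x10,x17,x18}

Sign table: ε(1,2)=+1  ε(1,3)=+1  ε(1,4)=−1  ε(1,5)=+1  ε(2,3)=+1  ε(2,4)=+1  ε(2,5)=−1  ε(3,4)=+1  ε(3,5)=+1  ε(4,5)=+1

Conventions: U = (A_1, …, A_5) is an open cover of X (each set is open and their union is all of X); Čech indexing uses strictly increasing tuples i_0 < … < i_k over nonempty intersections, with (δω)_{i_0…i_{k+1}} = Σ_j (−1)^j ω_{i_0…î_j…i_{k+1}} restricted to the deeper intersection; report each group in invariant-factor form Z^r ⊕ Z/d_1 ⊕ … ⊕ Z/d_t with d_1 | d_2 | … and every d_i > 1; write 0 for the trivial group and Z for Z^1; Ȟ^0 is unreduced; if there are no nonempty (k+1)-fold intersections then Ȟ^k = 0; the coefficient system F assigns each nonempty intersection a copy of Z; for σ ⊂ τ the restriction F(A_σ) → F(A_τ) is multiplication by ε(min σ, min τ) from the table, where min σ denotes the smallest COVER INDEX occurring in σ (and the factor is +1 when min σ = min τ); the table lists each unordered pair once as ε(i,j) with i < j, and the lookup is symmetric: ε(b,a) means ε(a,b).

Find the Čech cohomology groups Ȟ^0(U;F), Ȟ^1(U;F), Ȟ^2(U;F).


Ȟ^0(U;F) ≅ Z, Ȟ^1(U;F) ≅ Z, Ȟ^2(U;F) ≅ 0

nerve simplices:
  A12={x4,x16} A15={x1,x8} A23={x6} A34={x12,x14,x19} A45={x17,x18}
C dims 5,5; δ0: rk 4, SNF 1^4
degree 0: 5−4−0 = 1 → Ȟ^0 ≅ Z
degree 1: 5−0−4 = 1 → Ȟ^1 ≅ Z
degree 2: 0−0−0 = 0 → Ȟ^2 ≅ 0


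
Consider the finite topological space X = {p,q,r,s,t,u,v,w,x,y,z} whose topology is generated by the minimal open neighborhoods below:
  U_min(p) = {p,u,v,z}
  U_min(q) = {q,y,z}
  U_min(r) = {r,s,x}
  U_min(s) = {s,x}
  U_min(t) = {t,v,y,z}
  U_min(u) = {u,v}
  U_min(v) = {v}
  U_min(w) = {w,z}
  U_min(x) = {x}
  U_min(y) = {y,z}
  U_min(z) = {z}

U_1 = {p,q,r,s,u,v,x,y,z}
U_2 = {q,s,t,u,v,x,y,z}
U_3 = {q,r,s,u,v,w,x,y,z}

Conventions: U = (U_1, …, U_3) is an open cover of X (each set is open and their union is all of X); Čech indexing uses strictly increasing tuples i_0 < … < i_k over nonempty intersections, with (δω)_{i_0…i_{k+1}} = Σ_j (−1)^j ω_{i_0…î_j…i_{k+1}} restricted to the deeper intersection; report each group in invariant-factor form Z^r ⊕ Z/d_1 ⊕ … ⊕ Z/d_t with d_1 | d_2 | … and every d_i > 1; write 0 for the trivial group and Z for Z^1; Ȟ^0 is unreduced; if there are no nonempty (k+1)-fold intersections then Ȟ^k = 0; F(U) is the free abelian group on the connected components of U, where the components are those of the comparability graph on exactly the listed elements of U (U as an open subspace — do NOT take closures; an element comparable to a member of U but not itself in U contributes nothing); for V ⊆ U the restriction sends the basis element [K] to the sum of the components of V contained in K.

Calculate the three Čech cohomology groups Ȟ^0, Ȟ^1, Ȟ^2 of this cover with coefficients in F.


Ȟ^0 = Z^2, Ȟ^1 = Z and Ȟ^2 = 0

intersection data:
  U12={q,s,u,v,x,y,z} U13={q,r,s,u,v,x,y,z} U23={q,s,u,v,x,y,z}
  U123={q,s,u,v,x,y,z}
components per intersection:
  U1: {p,q,u,v,y,z} {r,s,x}
  U2: {q,t,u,v,y,z} {s,x}
  U3: {q,w,y,z} {r,s,x} {u,v}
  U12: {q,y,z} {s,x} {u,v}
  U13: {q,y,z} {r,s,x} {u,v}
  U23: {q,y,z} {s,x} {u,v}
  U123: {q,y,z} {s,x} {u,v}
C dims 7,9,3; δ0: rk 5, SNF 1^5; δ1: rk 3, SNF 1^3
Ȟ^0 = (7 − 5) − 0 = 2, so Ȟ^0 ≅ Z^2
Ȟ^1 = (9 − 3) − 5 = 1, so Ȟ^1 ≅ Z
Ȟ^2 = (3 − 0) − 3 = 0, so Ȟ^2 ≅ 0


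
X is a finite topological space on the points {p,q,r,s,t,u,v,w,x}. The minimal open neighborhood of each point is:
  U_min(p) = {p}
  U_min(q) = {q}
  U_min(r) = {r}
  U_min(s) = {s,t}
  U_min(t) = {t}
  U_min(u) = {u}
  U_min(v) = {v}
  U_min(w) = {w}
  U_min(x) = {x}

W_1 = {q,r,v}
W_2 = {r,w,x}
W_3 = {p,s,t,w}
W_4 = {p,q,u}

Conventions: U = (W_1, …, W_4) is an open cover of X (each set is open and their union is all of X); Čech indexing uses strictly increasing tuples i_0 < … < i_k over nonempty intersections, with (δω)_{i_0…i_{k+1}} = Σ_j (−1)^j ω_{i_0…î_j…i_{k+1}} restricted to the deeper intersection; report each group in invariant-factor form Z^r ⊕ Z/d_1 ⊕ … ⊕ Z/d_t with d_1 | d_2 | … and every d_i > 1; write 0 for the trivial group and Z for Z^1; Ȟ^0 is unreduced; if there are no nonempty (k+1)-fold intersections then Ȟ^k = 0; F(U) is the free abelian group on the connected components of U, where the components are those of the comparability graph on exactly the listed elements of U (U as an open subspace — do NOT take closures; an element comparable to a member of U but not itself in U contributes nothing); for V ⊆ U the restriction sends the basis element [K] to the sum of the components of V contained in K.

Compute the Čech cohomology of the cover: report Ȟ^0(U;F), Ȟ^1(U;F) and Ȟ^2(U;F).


nonempty intersections:
  W12={r} W14={q} W23={w} W34={p}
components per intersection:
  W1: {q} {r} {v}
  W2: {r} {w} {x}
  W3: {p} {s,t} {w}
  W4: {p} {q} {u}
  W12: {r}
  W14: {q}
  W23: {w}
  W34: {p}
C dims 12,4; δ0: rk 4, SNF 1^4
Ȟ^0: (12−4)−0=8 ⇒ Z^8
Ȟ^1: (4−0)−4=0 ⇒ 0
Ȟ^2: (0−0)−0=0 ⇒ 0

Ȟ^0(U;F) ≅ Z^8,  Ȟ^1(U;F) ≅ 0,  Ȟ^2(U;F) ≅ 0


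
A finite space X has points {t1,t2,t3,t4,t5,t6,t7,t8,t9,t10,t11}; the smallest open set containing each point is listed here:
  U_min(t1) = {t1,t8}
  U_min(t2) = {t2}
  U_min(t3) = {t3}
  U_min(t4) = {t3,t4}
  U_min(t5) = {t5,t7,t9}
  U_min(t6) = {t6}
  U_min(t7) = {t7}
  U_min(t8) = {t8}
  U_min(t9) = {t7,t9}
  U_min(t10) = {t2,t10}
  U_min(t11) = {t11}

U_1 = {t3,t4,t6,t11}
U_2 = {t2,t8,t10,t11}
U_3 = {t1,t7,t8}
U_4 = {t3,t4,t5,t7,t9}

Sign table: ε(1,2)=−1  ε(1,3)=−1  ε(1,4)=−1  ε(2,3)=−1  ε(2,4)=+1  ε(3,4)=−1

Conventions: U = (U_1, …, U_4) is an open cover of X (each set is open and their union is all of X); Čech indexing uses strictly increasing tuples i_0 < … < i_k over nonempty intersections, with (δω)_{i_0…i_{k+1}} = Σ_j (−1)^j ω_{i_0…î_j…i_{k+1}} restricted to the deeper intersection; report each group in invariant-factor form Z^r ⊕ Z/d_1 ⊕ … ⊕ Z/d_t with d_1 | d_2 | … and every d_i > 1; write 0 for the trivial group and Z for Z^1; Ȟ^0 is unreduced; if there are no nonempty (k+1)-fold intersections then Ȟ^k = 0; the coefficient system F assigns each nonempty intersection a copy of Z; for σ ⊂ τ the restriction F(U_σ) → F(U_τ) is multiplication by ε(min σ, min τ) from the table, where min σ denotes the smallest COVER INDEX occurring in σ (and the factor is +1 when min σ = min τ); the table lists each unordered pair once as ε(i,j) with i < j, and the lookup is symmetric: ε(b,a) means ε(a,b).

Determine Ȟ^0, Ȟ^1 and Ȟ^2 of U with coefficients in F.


nerve of the cover:
  U12={t11} U14={t3,t4} U23={t8} U34={t7}
C dims 4,4; δ0: rk 3, SNF 1^3
Ȟ^0 = (4 − 3) − 0 = 1, so Ȟ^0 ≅ Z
Ȟ^1 = (4 − 0) − 3 = 1, so Ȟ^1 ≅ Z
Ȟ^2 = (0 − 0) − 0 = 0, so Ȟ^2 ≅ 0

Ȟ^0 ≅ Z, Ȟ^1 ≅ Z and Ȟ^2 ≅ 0


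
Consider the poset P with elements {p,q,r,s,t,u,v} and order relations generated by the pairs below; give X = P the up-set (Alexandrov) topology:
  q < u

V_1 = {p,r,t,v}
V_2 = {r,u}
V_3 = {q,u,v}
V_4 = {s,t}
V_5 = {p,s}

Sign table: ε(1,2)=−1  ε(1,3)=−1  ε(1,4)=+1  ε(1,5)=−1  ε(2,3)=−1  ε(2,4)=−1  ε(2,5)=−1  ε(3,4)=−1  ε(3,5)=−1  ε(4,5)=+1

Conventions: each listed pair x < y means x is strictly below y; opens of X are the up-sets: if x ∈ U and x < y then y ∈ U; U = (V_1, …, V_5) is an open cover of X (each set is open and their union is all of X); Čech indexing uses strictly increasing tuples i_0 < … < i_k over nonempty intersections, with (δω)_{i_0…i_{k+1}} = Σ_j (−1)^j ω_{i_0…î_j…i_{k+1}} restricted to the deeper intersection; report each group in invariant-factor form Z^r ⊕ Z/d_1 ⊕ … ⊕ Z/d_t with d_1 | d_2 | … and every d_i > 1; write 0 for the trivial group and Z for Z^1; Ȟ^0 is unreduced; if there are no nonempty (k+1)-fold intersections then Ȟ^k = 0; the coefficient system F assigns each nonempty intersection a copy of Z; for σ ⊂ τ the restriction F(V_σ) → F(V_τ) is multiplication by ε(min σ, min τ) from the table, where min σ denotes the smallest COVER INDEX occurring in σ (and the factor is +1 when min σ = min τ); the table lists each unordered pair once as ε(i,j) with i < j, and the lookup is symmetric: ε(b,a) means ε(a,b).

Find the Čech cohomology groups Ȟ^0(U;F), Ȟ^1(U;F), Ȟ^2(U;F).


Ȟ^0(U;F) ≅ 0,  Ȟ^1(U;F) ≅ Z ⊕ Z/2,  Ȟ^2(U;F) ≅ 0

nonempty intersections:
  V12={r} V13={v} V14={t} V15={p} V23={u} V45={s}
C dims 5,6; δ0: rk 5, SNF 1^4·2
Ȟ^0: (5−5)−0=0 ⇒ 0
Ȟ^1: (6−0)−5=1 plus torsion [2] ⇒ Z ⊕ Z/2
Ȟ^2: (0−0)−0=0 ⇒ 0


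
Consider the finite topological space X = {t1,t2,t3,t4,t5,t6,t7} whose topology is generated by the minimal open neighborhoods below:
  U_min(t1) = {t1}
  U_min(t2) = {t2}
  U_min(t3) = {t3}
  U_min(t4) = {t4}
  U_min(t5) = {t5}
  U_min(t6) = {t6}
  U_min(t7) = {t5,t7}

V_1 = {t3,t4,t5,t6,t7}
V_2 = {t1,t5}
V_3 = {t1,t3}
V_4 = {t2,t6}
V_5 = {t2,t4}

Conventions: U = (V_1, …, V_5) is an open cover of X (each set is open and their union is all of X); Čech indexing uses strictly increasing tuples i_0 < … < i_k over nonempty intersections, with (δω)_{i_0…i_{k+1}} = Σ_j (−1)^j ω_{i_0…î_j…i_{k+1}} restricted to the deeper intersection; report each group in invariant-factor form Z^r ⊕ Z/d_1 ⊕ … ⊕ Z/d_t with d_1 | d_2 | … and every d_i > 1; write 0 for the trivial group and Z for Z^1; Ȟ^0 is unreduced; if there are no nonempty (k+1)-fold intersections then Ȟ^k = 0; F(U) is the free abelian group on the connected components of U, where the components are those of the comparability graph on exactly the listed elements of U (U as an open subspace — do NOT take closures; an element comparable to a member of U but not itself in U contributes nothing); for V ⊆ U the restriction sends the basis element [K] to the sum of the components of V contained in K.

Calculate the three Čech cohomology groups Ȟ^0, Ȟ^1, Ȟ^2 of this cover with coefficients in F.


cover nerve:
  V12={t5} V13={t3} V14={t6} V15={t4} V23={t1} V45={t2}
components per intersection:
  V1: {t3} {t4} {t5,t7} {t6}
  V2: {t1} {t5}
  V3: {t1} {t3}
  V4: {t2} {t6}
  V5: {t2} {t4}
  V12: {t5}
  V13: {t3}
  V14: {t6}
  V15: {t4}
  V23: {t1}
  V45: {t2}
C dims 12,6; δ0: rk 6, SNF 1^6
Ȟ^0: (12−6)−0=6 ⇒ Z^6
Ȟ^1: (6−0)−6=0 ⇒ 0
Ȟ^2: (0−0)−0=0 ⇒ 0

Ȟ^0 ≅ Z^6, Ȟ^1 ≅ 0 and Ȟ^2 ≅ 0


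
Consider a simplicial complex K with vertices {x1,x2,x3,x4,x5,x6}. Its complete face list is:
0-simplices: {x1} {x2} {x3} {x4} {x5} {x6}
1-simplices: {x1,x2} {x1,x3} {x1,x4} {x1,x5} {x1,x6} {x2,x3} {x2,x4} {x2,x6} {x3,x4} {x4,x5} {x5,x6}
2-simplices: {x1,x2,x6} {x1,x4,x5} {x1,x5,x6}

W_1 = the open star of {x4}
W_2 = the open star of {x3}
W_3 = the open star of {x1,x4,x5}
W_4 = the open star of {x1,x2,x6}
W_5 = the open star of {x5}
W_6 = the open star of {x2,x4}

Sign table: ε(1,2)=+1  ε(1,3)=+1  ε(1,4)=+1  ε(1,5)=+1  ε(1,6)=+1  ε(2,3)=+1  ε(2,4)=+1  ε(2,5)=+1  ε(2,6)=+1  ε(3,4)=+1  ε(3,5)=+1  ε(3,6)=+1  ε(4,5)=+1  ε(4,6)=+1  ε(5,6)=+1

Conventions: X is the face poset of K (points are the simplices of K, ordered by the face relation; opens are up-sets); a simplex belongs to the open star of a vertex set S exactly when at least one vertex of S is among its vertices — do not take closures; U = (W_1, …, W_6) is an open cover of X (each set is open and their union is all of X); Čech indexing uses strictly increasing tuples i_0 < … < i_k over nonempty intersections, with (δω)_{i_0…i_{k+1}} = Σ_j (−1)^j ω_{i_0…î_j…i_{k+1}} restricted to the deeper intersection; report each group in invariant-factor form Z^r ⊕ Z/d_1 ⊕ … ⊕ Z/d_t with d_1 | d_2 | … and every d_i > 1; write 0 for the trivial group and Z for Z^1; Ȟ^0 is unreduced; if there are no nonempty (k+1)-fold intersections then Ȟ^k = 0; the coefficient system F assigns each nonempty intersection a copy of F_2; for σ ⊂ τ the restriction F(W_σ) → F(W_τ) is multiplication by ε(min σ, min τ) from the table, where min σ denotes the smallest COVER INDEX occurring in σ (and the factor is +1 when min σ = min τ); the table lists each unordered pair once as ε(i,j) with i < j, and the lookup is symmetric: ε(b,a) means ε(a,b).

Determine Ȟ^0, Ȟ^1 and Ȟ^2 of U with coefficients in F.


Ȟ^0 = Z/2,  Ȟ^1 = 0,  Ȟ^2 = Z/2

cover nerve:
  W1={{x4},{x1,x4},{x2,x4},{x3,x4},{x4,x5},{x1,x4,x5}} W2={{x3},{x1,x3},{x2,x3},{x3,x4}} W3={{x1},{x4},{x5},{x1,x2},{x1,x3},{x1,x4},{x1,x5},{x1,x6},{x2,x4},{x3,x4},{x4,x5},{x5,x6},{x1,x2,x6},{x1,x4,x5},{x1,x5,x6}} W4={{x1},{x2},{x6},{x1,x2},{x1,x3},{x1,x4},{x1,x5},{x1,x6},{x2,x3},{x2,x4},{x2,x6},{x5,x6},{x1,x2,x6},{x1,x4,x5},{x1,x5,x6}} W5={{x5},{x1,x5},{x4,x5},{x5,x6},{x1,x4,x5},{x1,x5,x6}} W6={{x2},{x4},{x1,x2},{x1,x4},{x2,x3},{x2,x4},{x2,x6},{x3,x4},{x4,x5},{x1,x2,x6},{x1,x4,x5}}
  W12={{x3,x4}} W13={{x4},{x1,x4},{x2,x4},{x3,x4},{x4,x5},{x1,x4,x5}} W14={{x1,x4},{x2,x4},{x1,x4,x5}} W15={{x4,x5},{x1,x4,x5}} W16={{x4},{x1,x4},{x2,x4},{x3,x4},{x4,x5},{x1,x4,x5}} W23={{x1,x3},{x3,x4}} W24={{x1,x3},{x2,x3}} W26={{x2,x3},{x3,x4}} W34={{x1},{x1,x2},{x1,x3},{x1,x4},{x1,x5},{x1,x6},{x2,x4},{x5,x6},{x1,x2,x6},{x1,x4,x5},{x1,x5,x6}} W35={{x5},{x1,x5},{x4,x5},{x5,x6},{x1,x4,x5},{x1,x5,x6}} W36={{x4},{x1,x2},{x1,x4},{x2,x4},{x3,x4},{x4,x5},{x1,x2,x6},{x1,x4,x5}} W45={{x1,x5},{x5,x6},{x1,x4,x5},{x1,x5,x6}} W46={{x2},{x1,x2},{x1,x4},{x2,x3},{x2,x4},{x2,x6},{x1,x2,x6},{x1,x4,x5}} W56={{x4,x5},{x1,x4,x5}}
  W123={{x3,x4}} W126={{x3,x4}} W134={{x1,x4},{x2,x4},{x1,x4,x5}} W135={{x4,x5},{x1,x4,x5}} W136={{x4},{x1,x4},{x2,x4},{x3,x4},{x4,x5},{x1,x4,x5}} W145={{x1,x4,x5}} W146={{x1,x4},{x2,x4},{x1,x4,x5}} W156={{x4,x5},{x1,x4,x5}} W234={{x1,x3}} W236={{x3,x4}} W246={{x2,x3}} W345={{x1,x5},{x5,x6},{x1,x4,x5},{x1,x5,x6}} W346={{x1,x2},{x1,x4},{x2,x4},{x1,x2,x6},{x1,x4,x5}} W356={{x4,x5},{x1,x4,x5}} W456={{x1,x4,x5}}
  W1236={{x3,x4}} W1345={{x1,x4,x5}} W1346={{x1,x4},{x2,x4},{x1,x4,x5}} W1356={{x4,x5},{x1,x4,x5}} W1456={{x1,x4,x5}} W3456={{x1,x4,x5}}
  W13456={{x1,x4,x5}}
C dims 6,14,15,6; δ0: rk_F2 5; δ1: rk_F2 9; δ2: rk_F2 5
Ȟ^0: (6−5)−0=1 ⇒ Z/2
Ȟ^1: (14−9)−5=0 ⇒ 0
Ȟ^2: (15−5)−9=1 ⇒ Z/2


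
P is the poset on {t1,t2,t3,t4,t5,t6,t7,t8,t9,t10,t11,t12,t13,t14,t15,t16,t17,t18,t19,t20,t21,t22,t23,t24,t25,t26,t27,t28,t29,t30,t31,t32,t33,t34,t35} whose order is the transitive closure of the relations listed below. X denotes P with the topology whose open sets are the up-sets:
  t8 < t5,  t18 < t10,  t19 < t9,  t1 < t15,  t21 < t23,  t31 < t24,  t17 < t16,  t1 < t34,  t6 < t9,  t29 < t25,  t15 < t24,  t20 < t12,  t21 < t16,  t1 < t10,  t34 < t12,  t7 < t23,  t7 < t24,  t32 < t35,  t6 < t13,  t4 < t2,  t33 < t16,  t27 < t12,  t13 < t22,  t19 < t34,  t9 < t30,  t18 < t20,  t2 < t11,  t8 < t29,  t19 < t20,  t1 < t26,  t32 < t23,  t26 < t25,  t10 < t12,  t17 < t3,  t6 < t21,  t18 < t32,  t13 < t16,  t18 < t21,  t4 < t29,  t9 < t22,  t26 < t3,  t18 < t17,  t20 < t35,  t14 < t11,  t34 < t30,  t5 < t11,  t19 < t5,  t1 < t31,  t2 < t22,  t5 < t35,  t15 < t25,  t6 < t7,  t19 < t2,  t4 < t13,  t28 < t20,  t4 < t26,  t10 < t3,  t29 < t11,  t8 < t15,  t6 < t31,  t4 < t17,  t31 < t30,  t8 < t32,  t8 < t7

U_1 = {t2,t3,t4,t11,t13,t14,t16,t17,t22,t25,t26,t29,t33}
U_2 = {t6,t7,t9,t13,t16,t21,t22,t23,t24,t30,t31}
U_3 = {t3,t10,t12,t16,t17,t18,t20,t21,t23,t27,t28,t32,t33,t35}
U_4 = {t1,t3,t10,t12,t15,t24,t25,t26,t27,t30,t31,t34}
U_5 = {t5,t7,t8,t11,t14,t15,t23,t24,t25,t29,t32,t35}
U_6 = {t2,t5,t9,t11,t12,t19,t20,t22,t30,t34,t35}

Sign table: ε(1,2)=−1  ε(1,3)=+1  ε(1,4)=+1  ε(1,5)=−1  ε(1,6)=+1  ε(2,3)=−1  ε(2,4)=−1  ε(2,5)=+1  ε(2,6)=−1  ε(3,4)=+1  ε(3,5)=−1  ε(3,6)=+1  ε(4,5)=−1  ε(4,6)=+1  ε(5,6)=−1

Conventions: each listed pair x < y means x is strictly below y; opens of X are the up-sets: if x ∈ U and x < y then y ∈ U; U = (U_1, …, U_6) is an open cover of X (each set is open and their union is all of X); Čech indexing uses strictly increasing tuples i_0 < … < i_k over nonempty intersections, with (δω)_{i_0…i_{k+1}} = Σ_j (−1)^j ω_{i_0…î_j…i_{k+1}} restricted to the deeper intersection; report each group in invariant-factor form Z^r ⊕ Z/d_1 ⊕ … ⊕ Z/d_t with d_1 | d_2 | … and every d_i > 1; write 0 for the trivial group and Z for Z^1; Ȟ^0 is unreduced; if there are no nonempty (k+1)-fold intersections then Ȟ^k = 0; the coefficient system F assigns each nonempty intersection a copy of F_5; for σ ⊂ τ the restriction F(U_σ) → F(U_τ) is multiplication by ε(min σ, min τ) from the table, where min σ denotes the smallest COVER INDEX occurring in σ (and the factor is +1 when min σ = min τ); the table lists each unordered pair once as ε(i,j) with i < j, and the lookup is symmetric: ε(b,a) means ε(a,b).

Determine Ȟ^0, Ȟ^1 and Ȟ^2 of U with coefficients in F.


nerve of the cover:
  U12={t13,t16,t22} U13={t3,t16,t17,t33} U14={t3,t25,t26} U15={t11,t14,t25,t29} U16={t2,t11,t22} U23={t16,t21,t23} U24={t24,t30,t31} U25={t7,t23,t24} U26={t9,t22,t30} U34={t3,t10,t12,t27} U35={t23,t32,t35} U36={t12,t20,t35} U45={t15,t24,t25} U46={t12,t30,t34} U56={t5,t11,t35}
  U123={t16} U126={t22} U134={t3} U145={t25} U156={t11} U235={t23} U245={t24} U246={t30} U346={t12} U356={t35}
C dims 6,15,10; δ0: rk_F5 5; δ1: rk_F5 10
Ȟ^0 = (6 − 5) − 0 = 1, so Ȟ^0 ≅ Z/5
Ȟ^1 = (15 − 10) − 5 = 0, so Ȟ^1 ≅ 0
Ȟ^2 = (10 − 0) − 10 = 0, so Ȟ^2 ≅ 0

Ȟ^0 = Z/5,  Ȟ^1 = 0,  Ȟ^2 = 0


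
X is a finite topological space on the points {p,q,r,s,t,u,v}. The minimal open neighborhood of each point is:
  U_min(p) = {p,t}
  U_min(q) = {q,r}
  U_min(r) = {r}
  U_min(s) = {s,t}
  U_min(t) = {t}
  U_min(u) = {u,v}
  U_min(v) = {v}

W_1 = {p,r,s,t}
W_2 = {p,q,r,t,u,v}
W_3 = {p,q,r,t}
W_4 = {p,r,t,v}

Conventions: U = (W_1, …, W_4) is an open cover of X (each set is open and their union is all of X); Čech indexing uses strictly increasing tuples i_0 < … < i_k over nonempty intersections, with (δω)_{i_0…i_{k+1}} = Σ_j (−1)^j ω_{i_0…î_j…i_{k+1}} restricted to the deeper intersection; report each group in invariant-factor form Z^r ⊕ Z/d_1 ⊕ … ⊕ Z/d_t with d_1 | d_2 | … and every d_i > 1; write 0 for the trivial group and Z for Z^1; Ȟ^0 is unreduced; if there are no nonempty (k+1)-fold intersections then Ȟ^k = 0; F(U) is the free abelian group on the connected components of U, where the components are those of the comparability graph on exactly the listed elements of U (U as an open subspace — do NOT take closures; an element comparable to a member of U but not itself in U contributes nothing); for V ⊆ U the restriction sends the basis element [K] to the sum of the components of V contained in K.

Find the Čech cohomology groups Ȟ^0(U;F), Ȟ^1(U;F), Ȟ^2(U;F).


Ȟ^0 = Z^3,  Ȟ^1 = 0,  Ȟ^2 = 0

cover nerve:
  W12={p,r,t} W13={p,r,t} W14={p,r,t} W23={p,q,r,t} W24={p,r,t,v} W34={p,r,t}
  W123={p,r,t} W124={p,r,t} W134={p,r,t} W234={p,r,t}
  W1234={p,r,t}
components per intersection:
  W1: {p,s,t} {r}
  W2: {p,t} {q,r} {u,v}
  W3: {p,t} {q,r}
  W4: {p,t} {r} {v}
  W12: {p,t} {r}
  W13: {p,t} {r}
  W14: {p,t} {r}
  W23: {p,t} {q,r}
  W24: {p,t} {r} {v}
  W34: {p,t} {r}
  W123: {p,t} {r}
  W124: {p,t} {r}
  W134: {p,t} {r}
  W234: {p,t} {r}
  W1234: {p,t} {r}
C dims 10,13,8,2; δ0: rk 7, SNF 1^7; δ1: rk 6, SNF 1^6; δ2: rk 2, SNF 1^2
Ȟ^0: (10−7)−0=3 ⇒ Z^3
Ȟ^1: (13−6)−7=0 ⇒ 0
Ȟ^2: (8−2)−6=0 ⇒ 0


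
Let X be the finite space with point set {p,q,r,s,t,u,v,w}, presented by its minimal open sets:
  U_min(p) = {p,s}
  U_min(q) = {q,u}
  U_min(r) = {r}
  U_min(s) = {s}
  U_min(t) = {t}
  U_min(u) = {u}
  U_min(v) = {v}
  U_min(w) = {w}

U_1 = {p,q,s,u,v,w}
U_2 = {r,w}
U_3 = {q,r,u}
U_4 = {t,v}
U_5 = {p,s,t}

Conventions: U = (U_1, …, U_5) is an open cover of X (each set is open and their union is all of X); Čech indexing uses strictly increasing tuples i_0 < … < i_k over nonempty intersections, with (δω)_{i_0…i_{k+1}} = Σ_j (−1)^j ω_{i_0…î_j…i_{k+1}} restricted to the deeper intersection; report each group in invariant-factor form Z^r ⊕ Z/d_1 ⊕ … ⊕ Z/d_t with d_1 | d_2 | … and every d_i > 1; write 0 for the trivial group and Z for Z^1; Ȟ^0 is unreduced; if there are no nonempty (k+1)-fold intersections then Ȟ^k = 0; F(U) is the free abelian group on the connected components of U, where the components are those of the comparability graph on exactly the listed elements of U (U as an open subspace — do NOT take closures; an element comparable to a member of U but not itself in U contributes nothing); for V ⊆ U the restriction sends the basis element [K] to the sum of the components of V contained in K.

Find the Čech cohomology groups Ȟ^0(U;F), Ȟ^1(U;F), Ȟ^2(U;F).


Ȟ^0 ≅ Z^6,  Ȟ^1 ≅ 0,  Ȟ^2 ≅ 0

intersection data:
  U12={w} U13={q,u} U14={v} U15={p,s} U23={r} U45={t}
components per intersection:
  U1: {p,s} {q,u} {v} {w}
  U2: {r} {w}
  U3: {q,u} {r}
  U4: {t} {v}
  U5: {p,s} {t}
  U12: {w}
  U13: {q,u}
  U14: {v}
  U15: {p,s}
  U23: {r}
  U45: {t}
C dims 12,6; δ0: rk 6, SNF 1^6
Ȟ^0 = (12 − 6) − 0 = 6, so Ȟ^0 ≅ Z^6
Ȟ^1 = (6 − 0) − 6 = 0, so Ȟ^1 ≅ 0
Ȟ^2 = (0 − 0) − 0 = 0, so Ȟ^2 ≅ 0


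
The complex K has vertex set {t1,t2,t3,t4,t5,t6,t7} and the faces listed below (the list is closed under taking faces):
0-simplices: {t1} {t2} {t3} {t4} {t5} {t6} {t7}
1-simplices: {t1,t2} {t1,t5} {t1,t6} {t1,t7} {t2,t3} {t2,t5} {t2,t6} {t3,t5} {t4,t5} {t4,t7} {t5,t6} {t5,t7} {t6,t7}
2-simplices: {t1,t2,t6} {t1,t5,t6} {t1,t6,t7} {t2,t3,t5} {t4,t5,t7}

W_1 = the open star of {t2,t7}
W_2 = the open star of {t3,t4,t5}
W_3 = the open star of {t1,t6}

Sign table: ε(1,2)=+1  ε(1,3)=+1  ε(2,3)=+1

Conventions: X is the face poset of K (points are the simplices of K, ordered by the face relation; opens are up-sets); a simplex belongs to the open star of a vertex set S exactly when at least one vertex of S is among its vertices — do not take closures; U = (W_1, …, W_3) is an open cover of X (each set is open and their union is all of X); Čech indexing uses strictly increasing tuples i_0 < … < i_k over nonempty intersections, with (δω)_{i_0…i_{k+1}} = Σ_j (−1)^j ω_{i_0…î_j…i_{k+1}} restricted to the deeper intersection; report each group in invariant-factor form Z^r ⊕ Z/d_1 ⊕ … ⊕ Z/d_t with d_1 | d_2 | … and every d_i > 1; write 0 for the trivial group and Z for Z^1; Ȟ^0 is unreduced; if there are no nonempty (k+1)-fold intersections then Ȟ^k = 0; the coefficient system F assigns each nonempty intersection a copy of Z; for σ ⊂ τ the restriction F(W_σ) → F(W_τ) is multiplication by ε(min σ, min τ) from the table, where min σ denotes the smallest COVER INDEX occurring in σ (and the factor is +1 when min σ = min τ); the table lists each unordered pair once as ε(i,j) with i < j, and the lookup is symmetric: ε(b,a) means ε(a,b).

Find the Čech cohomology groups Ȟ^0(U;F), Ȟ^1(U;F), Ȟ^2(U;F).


Ȟ^0 ≅ Z, Ȟ^1 ≅ Z, Ȟ^2 ≅ 0

nonempty overlaps:
  W1={{t2},{t7},{t1,t2},{t1,t7},{t2,t3},{t2,t5},{t2,t6},{t4,t7},{t5,t7},{t6,t7},{t1,t2,t6},{t1,t6,t7},{t2,t3,t5},{t4,t5,t7}} W2={{t3},{t4},{t5},{t1,t5},{t2,t3},{t2,t5},{t3,t5},{t4,t5},{t4,t7},{t5,t6},{t5,t7},{t1,t5,t6},{t2,t3,t5},{t4,t5,t7}} W3={{t1},{t6},{t1,t2},{t1,t5},{t1,t6},{t1,t7},{t2,t6},{t5,t6},{t6,t7},{t1,t2,t6},{t1,t5,t6},{t1,t6,t7}}
  W12={{t2,t3},{t2,t5},{t4,t7},{t5,t7},{t2,t3,t5},{t4,t5,t7}} W13={{t1,t2},{t1,t7},{t2,t6},{t6,t7},{t1,t2,t6},{t1,t6,t7}} W23={{t1,t5},{t5,t6},{t1,t5,t6}}
C dims 3,3; δ0: rk 2, SNF 1^2
degree 0: 3−2−0 = 1 → Ȟ^0 ≅ Z
degree 1: 3−0−2 = 1 → Ȟ^1 ≅ Z
degree 2: 0−0−0 = 0 → Ȟ^2 ≅ 0


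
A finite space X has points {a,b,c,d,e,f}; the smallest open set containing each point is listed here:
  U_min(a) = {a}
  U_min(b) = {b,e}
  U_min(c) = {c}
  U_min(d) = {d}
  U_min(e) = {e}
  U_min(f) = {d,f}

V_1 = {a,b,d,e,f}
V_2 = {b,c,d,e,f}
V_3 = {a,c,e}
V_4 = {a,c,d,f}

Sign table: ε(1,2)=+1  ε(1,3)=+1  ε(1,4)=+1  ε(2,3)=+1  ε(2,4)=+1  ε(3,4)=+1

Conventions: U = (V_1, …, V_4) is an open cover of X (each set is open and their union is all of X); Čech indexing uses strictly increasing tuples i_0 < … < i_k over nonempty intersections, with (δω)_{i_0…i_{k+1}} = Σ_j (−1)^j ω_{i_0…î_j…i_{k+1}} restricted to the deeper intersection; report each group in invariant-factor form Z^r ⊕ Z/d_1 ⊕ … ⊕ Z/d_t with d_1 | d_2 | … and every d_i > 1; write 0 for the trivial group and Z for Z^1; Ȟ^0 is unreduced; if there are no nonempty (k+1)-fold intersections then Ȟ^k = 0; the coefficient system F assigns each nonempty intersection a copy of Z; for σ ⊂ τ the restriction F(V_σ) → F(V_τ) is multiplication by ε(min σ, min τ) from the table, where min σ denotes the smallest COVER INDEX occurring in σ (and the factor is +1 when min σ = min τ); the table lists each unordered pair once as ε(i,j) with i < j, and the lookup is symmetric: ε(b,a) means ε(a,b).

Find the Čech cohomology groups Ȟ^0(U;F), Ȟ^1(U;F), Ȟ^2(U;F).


intersection data:
  V12={b,d,e,f} V13={a,e} V14={a,d,f} V23={c,e} V24={c,d,f} V34={a,c}
  V123={e} V124={d,f} V134={a} V234={c}
C dims 4,6,4; δ0: rk 3, SNF 1^3; δ1: rk 3, SNF 1^3
Ȟ^0 = (4 − 3) − 0 = 1, so Ȟ^0 ≅ Z
Ȟ^1 = (6 − 3) − 3 = 0, so Ȟ^1 ≅ 0
Ȟ^2 = (4 − 0) − 3 = 1, so Ȟ^2 ≅ Z

Ȟ^0 = Z, Ȟ^1 = 0, Ȟ^2 = Z


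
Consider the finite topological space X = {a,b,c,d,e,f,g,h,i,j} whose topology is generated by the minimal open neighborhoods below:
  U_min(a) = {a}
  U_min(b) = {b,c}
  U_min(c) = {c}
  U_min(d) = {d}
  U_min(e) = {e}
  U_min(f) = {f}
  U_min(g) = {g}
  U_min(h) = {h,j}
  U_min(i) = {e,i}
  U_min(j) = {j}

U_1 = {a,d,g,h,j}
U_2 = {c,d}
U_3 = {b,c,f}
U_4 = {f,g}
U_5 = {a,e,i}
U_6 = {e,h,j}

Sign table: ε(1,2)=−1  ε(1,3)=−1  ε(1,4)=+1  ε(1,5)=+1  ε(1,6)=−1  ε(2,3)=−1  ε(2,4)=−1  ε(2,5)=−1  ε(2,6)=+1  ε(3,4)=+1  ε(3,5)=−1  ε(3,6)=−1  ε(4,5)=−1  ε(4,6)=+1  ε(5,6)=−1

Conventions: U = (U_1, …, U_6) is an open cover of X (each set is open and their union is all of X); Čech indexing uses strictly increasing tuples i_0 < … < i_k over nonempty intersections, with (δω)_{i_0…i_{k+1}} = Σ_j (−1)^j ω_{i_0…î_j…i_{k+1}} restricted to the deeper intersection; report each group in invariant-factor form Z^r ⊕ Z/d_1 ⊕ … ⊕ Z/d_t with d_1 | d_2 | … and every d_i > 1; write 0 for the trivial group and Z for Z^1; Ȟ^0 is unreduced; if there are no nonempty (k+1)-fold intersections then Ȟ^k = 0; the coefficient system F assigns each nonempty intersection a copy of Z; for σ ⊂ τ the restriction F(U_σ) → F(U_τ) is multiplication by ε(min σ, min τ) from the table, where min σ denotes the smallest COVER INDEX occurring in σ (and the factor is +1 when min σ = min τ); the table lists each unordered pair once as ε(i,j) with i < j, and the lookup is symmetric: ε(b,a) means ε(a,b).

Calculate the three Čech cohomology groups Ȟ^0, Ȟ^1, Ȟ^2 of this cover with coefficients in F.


Ȟ^0 ≅ Z; Ȟ^1 ≅ Z^2; Ȟ^2 ≅ 0

nerve simplices:
  U12={d} U14={g} U15={a} U16={h,j} U23={c} U34={f} U56={e}
C dims 6,7; δ0: rk 5, SNF 1^5
degree 0: 6−5−0 = 1 → Ȟ^0 ≅ Z
degree 1: 7−0−5 = 2 → Ȟ^1 ≅ Z^2
degree 2: 0−0−0 = 0 → Ȟ^2 ≅ 0


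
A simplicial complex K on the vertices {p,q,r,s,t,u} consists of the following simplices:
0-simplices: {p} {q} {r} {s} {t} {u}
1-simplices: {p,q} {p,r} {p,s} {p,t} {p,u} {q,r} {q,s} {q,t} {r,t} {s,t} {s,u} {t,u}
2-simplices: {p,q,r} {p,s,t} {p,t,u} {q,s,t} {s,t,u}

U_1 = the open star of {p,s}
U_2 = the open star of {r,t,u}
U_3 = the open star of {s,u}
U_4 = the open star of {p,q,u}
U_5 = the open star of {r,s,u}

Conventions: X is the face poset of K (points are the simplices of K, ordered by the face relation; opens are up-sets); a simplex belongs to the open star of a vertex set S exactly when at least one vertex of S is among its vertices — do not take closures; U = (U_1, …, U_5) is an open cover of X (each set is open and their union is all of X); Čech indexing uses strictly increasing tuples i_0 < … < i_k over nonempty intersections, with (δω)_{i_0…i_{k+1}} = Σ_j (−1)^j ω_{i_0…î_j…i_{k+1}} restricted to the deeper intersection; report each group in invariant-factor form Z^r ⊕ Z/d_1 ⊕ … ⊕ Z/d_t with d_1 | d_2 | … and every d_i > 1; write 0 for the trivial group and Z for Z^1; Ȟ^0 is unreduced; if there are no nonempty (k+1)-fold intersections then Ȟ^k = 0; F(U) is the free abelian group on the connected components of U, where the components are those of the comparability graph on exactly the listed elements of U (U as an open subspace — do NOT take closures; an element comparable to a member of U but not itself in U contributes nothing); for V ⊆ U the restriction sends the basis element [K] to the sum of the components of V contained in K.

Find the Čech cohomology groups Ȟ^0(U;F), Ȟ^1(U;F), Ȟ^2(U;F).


nerve simplices:
  U1={{p},{s},{p,q},{p,r},{p,s},{p,t},{p,u},{q,s},{s,t},{s,u},{p,q,r},{p,s,t},{p,t,u},{q,s,t},{s,t,u}} U2={{r},{t},{u},{p,r},{p,t},{p,u},{q,r},{q,t},{r,t},{s,t},{s,u},{t,u},{p,q,r},{p,s,t},{p,t,u},{q,s,t},{s,t,u}} U3={{s},{u},{p,s},{p,u},{q,s},{s,t},{s,u},{t,u},{p,s,t},{p,t,u},{q,s,t},{s,t,u}} U4={{p},{q},{u},{p,q},{p,r},{p,s},{p,t},{p,u},{q,r},{q,s},{q,t},{s,u},{t,u},{p,q,r},{p,s,t},{p,t,u},{q,s,t},{s,t,u}} U5={{r},{s},{u},{p,r},{p,s},{p,u},{q,r},{q,s},{r,t},{s,t},{s,u},{t,u},{p,q,r},{p,s,t},{p,t,u},{q,s,t},{s,t,u}}
  U12={{p,r},{p,t},{p,u},{s,t},{s,u},{p,q,r},{p,s,t},{p,t,u},{q,s,t},{s,t,u}} U13={{s},{p,s},{p,u},{q,s},{s,t},{s,u},{p,s,t},{p,t,u},{q,s,t},{s,t,u}} U14={{p},{p,q},{p,r},{p,s},{p,t},{p,u},{q,s},{s,u},{p,q,r},{p,s,t},{p,t,u},{q,s,t},{s,t,u}} U15={{s},{p,r},{p,s},{p,u},{q,s},{s,t},{s,u},{p,q,r},{p,s,t},{p,t,u},{q,s,t},{s,t,u}} U23={{u},{p,u},{s,t},{s,u},{t,u},{p,s,t},{p,t,u},{q,s,t},{s,t,u}} U24={{u},{p,r},{p,t},{p,u},{q,r},{q,t},{s,u},{t,u},{p,q,r},{p,s,t},{p,t,u},{q,s,t},{s,t,u}} U25={{r},{u},{p,r},{p,u},{q,r},{r,t},{s,t},{s,u},{t,u},{p,q,r},{p,s,t},{p,t,u},{q,s,t},{s,t,u}} U34={{u},{p,s},{p,u},{q,s},{s,u},{t,u},{p,s,t},{p,t,u},{q,s,t},{s,t,u}} U35={{s},{u},{p,s},{p,u},{q,s},{s,t},{s,u},{t,u},{p,s,t},{p,t,u},{q,s,t},{s,t,u}} U45={{u},{p,r},{p,s},{p,u},{q,r},{q,s},{s,u},{t,u},{p,q,r},{p,s,t},{p,t,u},{q,s,t},{s,t,u}}
  U123={{p,u},{s,t},{s,u},{p,s,t},{p,t,u},{q,s,t},{s,t,u}} U124={{p,r},{p,t},{p,u},{s,u},{p,q,r},{p,s,t},{p,t,u},{q,s,t},{s,t,u}} U125={{p,r},{p,u},{s,t},{s,u},{p,q,r},{p,s,t},{p,t,u},{q,s,t},{s,t,u}} U134={{p,s},{p,u},{q,s},{s,u},{p,s,t},{p,t,u},{q,s,t},{s,t,u}} U135={{s},{p,s},{p,u},{q,s},{s,t},{s,u},{p,s,t},{p,t,u},{q,s,t},{s,t,u}} U145={{p,r},{p,s},{p,u},{q,s},{s,u},{p,q,r},{p,s,t},{p,t,u},{q,s,t},{s,t,u}} U234={{u},{p,u},{s,u},{t,u},{p,s,t},{p,t,u},{q,s,t},{s,t,u}} U235={{u},{p,u},{s,t},{s,u},{t,u},{p,s,t},{p,t,u},{q,s,t},{s,t,u}} U245={{u},{p,r},{p,u},{q,r},{s,u},{t,u},{p,q,r},{p,s,t},{p,t,u},{q,s,t},{s,t,u}} U345={{u},{p,s},{p,u},{q,s},{s,u},{t,u},{p,s,t},{p,t,u},{q,s,t},{s,t,u}}
  U1234={{p,u},{s,u},{p,s,t},{p,t,u},{q,s,t},{s,t,u}} U1235={{p,u},{s,t},{s,u},{p,s,t},{p,t,u},{q,s,t},{s,t,u}} U1245={{p,r},{p,u},{s,u},{p,q,r},{p,s,t},{p,t,u},{q,s,t},{s,t,u}} U1345={{p,s},{p,u},{q,s},{s,u},{p,s,t},{p,t,u},{q,s,t},{s,t,u}} U2345={{u},{p,u},{s,u},{t,u},{p,s,t},{p,t,u},{q,s,t},{s,t,u}}
  U12345={{p,u},{s,u},{p,s,t},{p,t,u},{q,s,t},{s,t,u}}
components per intersection:
  U1: {{p},{s},{p,q},{p,r},{p,s},{p,t},{p,u},{q,s},{s,t},{s,u},{p,q,r},{p,s,t},{p,t,u},{q,s,t},{s,t,u}}
  U2: {{r},{t},{u},{p,r},{p,t},{p,u},{q,r},{q,t},{r,t},{s,t},{s,u},{t,u},{p,q,r},{p,s,t},{p,t,u},{q,s,t},{s,t,u}}
  U3: {{s},{u},{p,s},{p,u},{q,s},{s,t},{s,u},{t,u},{p,s,t},{p,t,u},{q,s,t},{s,t,u}}
  U4: {{p},{q},{u},{p,q},{p,r},{p,s},{p,t},{p,u},{q,r},{q,s},{q,t},{s,u},{t,u},{p,q,r},{p,s,t},{p,t,u},{q,s,t},{s,t,u}}
  U5: {{r},{p,r},{q,r},{r,t},{p,q,r}} {{s},{u},{p,s},{p,u},{q,s},{s,t},{s,u},{t,u},{p,s,t},{p,t,u},{q,s,t},{s,t,u}}
  U12: {{p,r},{p,q,r}} {{p,t},{p,u},{s,t},{s,u},{p,s,t},{p,t,u},{q,s,t},{s,t,u}}
  U13: {{s},{p,s},{q,s},{s,t},{s,u},{p,s,t},{q,s,t},{s,t,u}} {{p,u},{p,t,u}}
  U14: {{p},{p,q},{p,r},{p,s},{p,t},{p,u},{p,q,r},{p,s,t},{p,t,u}} {{q,s},{q,s,t}} {{s,u},{s,t,u}}
  U15: {{s},{p,s},{q,s},{s,t},{s,u},{p,s,t},{q,s,t},{s,t,u}} {{p,r},{p,q,r}} {{p,u},{p,t,u}}
  U23: {{u},{p,u},{s,t},{s,u},{t,u},{p,s,t},{p,t,u},{q,s,t},{s,t,u}}
  U24: {{u},{p,t},{p,u},{s,u},{t,u},{p,s,t},{p,t,u},{s,t,u}} {{p,r},{q,r},{p,q,r}} {{q,t},{q,s,t}}
  U25: {{r},{p,r},{q,r},{r,t},{p,q,r}} {{u},{p,u},{s,t},{s,u},{t,u},{p,s,t},{p,t,u},{q,s,t},{s,t,u}}
  U34: {{u},{p,u},{s,u},{t,u},{p,t,u},{s,t,u}} {{p,s},{p,s,t}} {{q,s},{q,s,t}}
  U35: {{s},{u},{p,s},{p,u},{q,s},{s,t},{s,u},{t,u},{p,s,t},{p,t,u},{q,s,t},{s,t,u}}
  U45: {{u},{p,u},{s,u},{t,u},{p,t,u},{s,t,u}} {{p,r},{q,r},{p,q,r}} {{p,s},{p,s,t}} {{q,s},{q,s,t}}
  U123: {{p,u},{p,t,u}} {{s,t},{s,u},{p,s,t},{q,s,t},{s,t,u}}
  U124: {{p,r},{p,q,r}} {{p,t},{p,u},{p,s,t},{p,t,u}} {{s,u},{s,t,u}} {{q,s,t}}
  U125: {{p,r},{p,q,r}} {{p,u},{p,t,u}} {{s,t},{s,u},{p,s,t},{q,s,t},{s,t,u}}
  U134: {{p,s},{p,s,t}} {{p,u},{p,t,u}} {{q,s},{q,s,t}} {{s,u},{s,t,u}}
  U135: {{s},{p,s},{q,s},{s,t},{s,u},{p,s,t},{q,s,t},{s,t,u}} {{p,u},{p,t,u}}
  U145: {{p,r},{p,q,r}} {{p,s},{p,s,t}} {{p,u},{p,t,u}} {{q,s},{q,s,t}} {{s,u},{s,t,u}}
  U234: {{u},{p,u},{s,u},{t,u},{p,t,u},{s,t,u}} {{p,s,t}} {{q,s,t}}
  U235: {{u},{p,u},{s,t},{s,u},{t,u},{p,s,t},{p,t,u},{q,s,t},{s,t,u}}
  U245: {{u},{p,u},{s,u},{t,u},{p,t,u},{s,t,u}} {{p,r},{q,r},{p,q,r}} {{p,s,t}} {{q,s,t}}
  U345: {{u},{p,u},{s,u},{t,u},{p,t,u},{s,t,u}} {{p,s},{p,s,t}} {{q,s},{q,s,t}}
  U1234: {{p,u},{p,t,u}} {{s,u},{s,t,u}} {{p,s,t}} {{q,s,t}}
  U1235: {{p,u},{p,t,u}} {{s,t},{s,u},{p,s,t},{q,s,t},{s,t,u}}
  U1245: {{p,r},{p,q,r}} {{p,u},{p,t,u}} {{s,u},{s,t,u}} {{p,s,t}} {{q,s,t}}
  U1345: {{p,s},{p,s,t}} {{p,u},{p,t,u}} {{q,s},{q,s,t}} {{s,u},{s,t,u}}
  U2345: {{u},{p,u},{s,u},{t,u},{p,t,u},{s,t,u}} {{p,s,t}} {{q,s,t}}
  U12345: {{p,u},{p,t,u}} {{s,u},{s,t,u}} {{p,s,t}} {{q,s,t}}
C dims 6,24,31,18; δ0: rk 5, SNF 1^5; δ1: rk 17, SNF 1^17; δ2: rk 14, SNF 1^14
degree 0: 6−5−0 = 1 → Ȟ^0 ≅ Z
degree 1: 24−17−5 = 2 → Ȟ^1 ≅ Z^2
degree 2: 31−14−17 = 0 → Ȟ^2 ≅ 0

Ȟ^0 ≅ Z, Ȟ^1 ≅ Z^2, Ȟ^2 ≅ 0
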